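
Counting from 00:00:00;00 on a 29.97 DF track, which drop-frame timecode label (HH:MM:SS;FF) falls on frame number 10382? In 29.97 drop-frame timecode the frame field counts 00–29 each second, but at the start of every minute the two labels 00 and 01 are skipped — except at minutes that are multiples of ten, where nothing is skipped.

Ten DF minutes hold 17982 frames, so frame 10382 lies in block 0 (frames 0–17981) with 10382 frames into that block.
The block's first minute is 1800 frames and the rest 1798 each; 10382 frames reaches minute 5, so 0 × 18 + 5 × 2 = 10 labels have been skipped so far.
Adding those back, label number 10382 + 10 = 10392 at 30 labels/s is 346 s + 12 f = 0 h 5 min 46 s frame 12, i.e. 00:05:46;12.

00:05:46;12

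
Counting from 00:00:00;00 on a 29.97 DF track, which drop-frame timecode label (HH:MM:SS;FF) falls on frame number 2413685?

22:22:16;21

Ten DF minutes hold 17982 frames, so frame 2413685 lies in block 134 (frames 2409588–2427569) with 4097 frames into that block.
The block's first minute is 1800 frames and the rest 1798 each; 4097 frames reaches minute 2, so 134 × 18 + 2 × 2 = 2416 labels have been skipped so far.
Adding those back, label number 2413685 + 2416 = 2416101 at 30 labels/s is 80536 s + 21 f = 22 h 22 min 16 s frame 21, i.e. 22:22:16;21.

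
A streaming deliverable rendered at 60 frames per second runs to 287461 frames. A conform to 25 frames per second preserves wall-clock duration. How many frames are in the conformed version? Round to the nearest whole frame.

119775 frames

Frames at target rate = 287461 × (25) / (60) = 1437305/12 ≈ 119775.417.
Nearest whole frame: 119775.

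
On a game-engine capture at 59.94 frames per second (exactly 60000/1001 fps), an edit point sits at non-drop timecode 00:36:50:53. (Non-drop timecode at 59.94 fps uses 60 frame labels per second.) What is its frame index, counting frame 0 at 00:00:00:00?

frame 132653

Total seconds to the label: (0 × 3600 + 36 × 60 + 50) = 2210.
Frame index = 2210 × 60 + 53 = 132653.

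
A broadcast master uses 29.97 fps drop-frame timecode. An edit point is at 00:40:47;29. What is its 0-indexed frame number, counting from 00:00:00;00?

As if non-drop at 30 labels/s: (0 × 3600 + 40 × 60 + 47) × 30 + 29 = 73439.
Minute boundaries passed: 40; those not divisible by 10: 40 − 4 = 36; dropped labels = 2 × 36 = 72.
Actual frame index = 73439 − 72 = 73367.

73367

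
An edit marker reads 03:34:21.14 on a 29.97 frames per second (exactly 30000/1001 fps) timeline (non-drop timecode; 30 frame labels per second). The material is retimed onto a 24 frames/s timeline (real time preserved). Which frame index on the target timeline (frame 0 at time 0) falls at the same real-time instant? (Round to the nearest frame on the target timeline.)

frame 308984

Source frame index: (3×3600 + 34×60 + 21) × 30 + 14 = 385844.
Real time: 385844 / (30000/1001) = 96557461/7500 s.
Target frame: (96557461/7500) × (24) = 193114922/625 ≈ 308983.875 → 308984.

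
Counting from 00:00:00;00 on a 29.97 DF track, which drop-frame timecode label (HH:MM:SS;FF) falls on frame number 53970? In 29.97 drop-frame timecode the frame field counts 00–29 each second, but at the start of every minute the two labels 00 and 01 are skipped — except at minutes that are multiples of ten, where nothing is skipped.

00:30:00;24

Each 10-minute DF block holds 10 × 60 × 30 − 9 × 2 = 17982 frames. 53970 ÷ 17982 → 3 full blocks, remainder 24.
Within the partial block the first minute is 1800 frames and each further minute 1798, so 0 further minute boundaries passed. Total skipped labels = 18 × 3 + 2 × 0 = 54.
Non-drop label index = 53970 + 54 = 54024; at 30 labels/s that is 00:30:00:24, i.e. DF 00:30:00;24.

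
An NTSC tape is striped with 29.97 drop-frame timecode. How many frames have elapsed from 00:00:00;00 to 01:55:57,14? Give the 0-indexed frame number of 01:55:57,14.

208516

As if non-drop at 30 labels/s: (1 × 3600 + 55 × 60 + 57) × 30 + 14 = 208724.
Minute boundaries passed: 115; those not divisible by 10: 115 − 11 = 104; dropped labels = 2 × 104 = 208.
Actual frame index = 208724 − 208 = 208516.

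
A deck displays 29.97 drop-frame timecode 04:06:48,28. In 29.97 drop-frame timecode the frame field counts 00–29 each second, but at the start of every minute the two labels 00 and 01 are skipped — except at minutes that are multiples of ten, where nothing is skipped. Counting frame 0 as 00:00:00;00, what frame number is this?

443824

Complete 10-minute blocks: 24, each 17982 frames → 431568.
Remaining 6 whole minutes in the current block: 1800 + 5 × 1798 = 10790 frames.
Within the current minute: 48 × 30 + 28 − 2 = 1466 (labels ;00/;01 skipped at this minute). Total = 431568 + 10790 + 1466 = 443824.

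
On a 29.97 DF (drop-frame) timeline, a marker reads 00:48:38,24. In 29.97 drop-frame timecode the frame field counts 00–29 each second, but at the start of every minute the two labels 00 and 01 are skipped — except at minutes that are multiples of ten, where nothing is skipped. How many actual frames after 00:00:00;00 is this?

87476

Complete 10-minute blocks: 4, each 17982 frames → 71928.
Remaining 8 whole minutes in the current block: 1800 + 7 × 1798 = 14386 frames.
Within the current minute: 38 × 30 + 24 − 2 = 1162 (labels ;00/;01 skipped at this minute). Total = 71928 + 14386 + 1162 = 87476.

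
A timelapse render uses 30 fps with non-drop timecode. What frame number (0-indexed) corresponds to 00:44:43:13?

Total seconds to the label: (0 × 3600 + 44 × 60 + 43) = 2683.
Frame index = 2683 × 30 + 13 = 80503.

80503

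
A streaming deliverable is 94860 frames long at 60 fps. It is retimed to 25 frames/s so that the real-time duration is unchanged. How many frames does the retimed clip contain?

39525 frames

Target frames = source frames × (target rate / source rate) = 94860 × (25)/(60) = 94860 × 5/12 = 39525.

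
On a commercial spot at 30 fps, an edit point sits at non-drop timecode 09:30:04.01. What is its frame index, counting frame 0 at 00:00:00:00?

1026121

Total seconds to the label: (9 × 3600 + 30 × 60 + 4) = 34204.
Frame index = 34204 × 30 + 1 = 1026121.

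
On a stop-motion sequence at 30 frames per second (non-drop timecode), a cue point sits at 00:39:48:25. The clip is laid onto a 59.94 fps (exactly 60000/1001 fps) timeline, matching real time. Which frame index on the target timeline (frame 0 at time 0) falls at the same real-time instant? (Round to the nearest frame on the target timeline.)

frame 143187

Source frame index: (0×3600 + 39×60 + 48) × 30 + 25 = 71665.
Real time: 71665 / (30) = 14333/6 s.
Target frame: (14333/6) × (60000/1001) = 13030000/91 ≈ 143186.813 → 143187.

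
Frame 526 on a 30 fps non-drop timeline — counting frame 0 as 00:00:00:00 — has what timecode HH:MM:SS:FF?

526 ÷ 30 = 17 full seconds, remainder 16 frames.
17 s = 0 h 0 min 17 s.
Timecode: 00:00:17:16.

00:00:17:16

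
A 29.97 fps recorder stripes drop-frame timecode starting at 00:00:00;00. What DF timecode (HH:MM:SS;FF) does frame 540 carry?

Ten DF minutes hold 17982 frames, so frame 540 lies in block 0 (frames 0–17981) with 540 frames into that block.
The block's first minute is 1800 frames and the rest 1798 each; 540 frames reaches minute 0, so 0 × 18 + 0 × 2 = 0 labels have been skipped so far.
Adding those back, label number 540 + 0 = 540 at 30 labels/s is 18 s + 0 f = 0 h 0 min 18 s frame 0, i.e. 00:00:18;00.

00:00:18;00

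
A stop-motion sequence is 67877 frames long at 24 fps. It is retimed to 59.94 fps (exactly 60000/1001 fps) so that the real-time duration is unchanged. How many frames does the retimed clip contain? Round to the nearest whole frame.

169523 frames

Frames at target rate = 67877 × (60000/1001) / (24) = 169692500/1001 ≈ 169522.977.
Nearest whole frame: 169523.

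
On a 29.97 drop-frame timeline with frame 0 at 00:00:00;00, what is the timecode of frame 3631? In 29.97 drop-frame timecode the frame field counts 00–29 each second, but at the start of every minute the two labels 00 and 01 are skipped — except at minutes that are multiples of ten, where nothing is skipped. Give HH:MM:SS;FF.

Ten DF minutes hold 17982 frames, so frame 3631 lies in block 0 (frames 0–17981) with 3631 frames into that block.
The block's first minute is 1800 frames and the rest 1798 each; 3631 frames reaches minute 2, so 0 × 18 + 2 × 2 = 4 labels have been skipped so far.
Adding those back, label number 3631 + 4 = 3635 at 30 labels/s is 121 s + 5 f = 0 h 2 min 1 s frame 5, i.e. 00:02:01;05.

00:02:01;05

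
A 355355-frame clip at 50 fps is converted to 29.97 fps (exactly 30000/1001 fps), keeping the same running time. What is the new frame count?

Target frames = source frames × (target rate / source rate) = 355355 × (30000/1001)/(50) = 355355 × 600/1001 = 213000.

213000 frames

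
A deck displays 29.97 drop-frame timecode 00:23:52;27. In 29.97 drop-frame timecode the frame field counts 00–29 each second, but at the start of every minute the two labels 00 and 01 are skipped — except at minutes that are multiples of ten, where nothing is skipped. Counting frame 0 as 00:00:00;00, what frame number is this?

42945

Complete 10-minute blocks: 2, each 17982 frames → 35964.
Remaining 3 whole minutes in the current block: 1800 + 2 × 1798 = 5396 frames.
Within the current minute: 52 × 30 + 27 − 2 = 1585 (labels ;00/;01 skipped at this minute). Total = 35964 + 5396 + 1585 = 42945.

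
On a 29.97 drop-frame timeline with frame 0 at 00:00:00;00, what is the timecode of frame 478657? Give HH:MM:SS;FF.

04:26:11;07

Ten DF minutes hold 17982 frames, so frame 478657 lies in block 26 (frames 467532–485513) with 11125 frames into that block.
The block's first minute is 1800 frames and the rest 1798 each; 11125 frames reaches minute 6, so 26 × 18 + 6 × 2 = 480 labels have been skipped so far.
Adding those back, label number 478657 + 480 = 479137 at 30 labels/s is 15971 s + 7 f = 4 h 26 min 11 s frame 7, i.e. 04:26:11;07.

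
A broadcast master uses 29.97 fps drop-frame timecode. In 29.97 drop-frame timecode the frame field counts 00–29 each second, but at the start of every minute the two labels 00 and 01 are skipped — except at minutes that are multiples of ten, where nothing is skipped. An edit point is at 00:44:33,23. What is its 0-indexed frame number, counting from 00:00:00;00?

Complete 10-minute blocks: 4, each 17982 frames → 71928.
Remaining 4 whole minutes in the current block: 1800 + 3 × 1798 = 7194 frames.
Within the current minute: 33 × 30 + 23 − 2 = 1011 (labels ;00/;01 skipped at this minute). Total = 71928 + 7194 + 1011 = 80133.

80133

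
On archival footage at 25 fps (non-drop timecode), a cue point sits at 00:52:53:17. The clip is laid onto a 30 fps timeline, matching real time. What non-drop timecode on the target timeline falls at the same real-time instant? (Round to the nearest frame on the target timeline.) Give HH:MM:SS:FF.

Source frame index: (0×3600 + 52×60 + 53) × 25 + 17 = 79342.
Real time: 79342 / (25) = 79342/25 s.
Target frame: (79342/25) × (30) = 476052/5 ≈ 95210.400 → 95210.
At 30 labels/s: frame 95210 → 00:52:53:20.

00:52:53:20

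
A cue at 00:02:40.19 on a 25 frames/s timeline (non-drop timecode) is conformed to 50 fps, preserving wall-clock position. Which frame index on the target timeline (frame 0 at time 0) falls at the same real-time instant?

Source frame index: (0×3600 + 2×60 + 40) × 25 + 19 = 4019.
Real time: 4019 / (25) = 4019/25 s.
Target frame: (4019/25) × (50) = 8038.

frame 8038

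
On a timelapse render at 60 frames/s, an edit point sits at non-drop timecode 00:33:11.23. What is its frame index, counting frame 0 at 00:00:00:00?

Total seconds to the label: (0 × 3600 + 33 × 60 + 11) = 1991.
Frame index = 1991 × 60 + 23 = 119483.

119483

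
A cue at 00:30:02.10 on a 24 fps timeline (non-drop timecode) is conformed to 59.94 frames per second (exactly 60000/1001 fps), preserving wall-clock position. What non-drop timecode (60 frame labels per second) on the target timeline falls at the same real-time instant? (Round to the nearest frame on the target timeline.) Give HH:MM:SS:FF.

00:30:00:37

Source frame index: (0×3600 + 30×60 + 2) × 24 + 10 = 43258.
Real time: 43258 / (24) = 21629/12 s.
Target frame: (21629/12) × (60000/1001) = 108145000/1001 ≈ 108036.963 → 108037.
At 60 labels/s: frame 108037 → 00:30:00:37.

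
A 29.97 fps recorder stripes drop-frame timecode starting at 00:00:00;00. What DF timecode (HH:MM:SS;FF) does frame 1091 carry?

Each 10-minute DF block holds 10 × 60 × 30 − 9 × 2 = 17982 frames. 1091 ÷ 17982 → 0 full blocks, remainder 1091.
Within the partial block the first minute is 1800 frames and each further minute 1798, so 0 further minute boundaries passed. Total skipped labels = 18 × 0 + 2 × 0 = 0.
Non-drop label index = 1091 + 0 = 1091; at 30 labels/s that is 00:00:36:11, i.e. DF 00:00:36;11.

00:00:36;11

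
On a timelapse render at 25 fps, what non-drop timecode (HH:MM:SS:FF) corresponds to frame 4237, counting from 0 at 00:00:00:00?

00:02:49:12

4237 ÷ 25 = 169 full seconds, remainder 12 frames.
169 s = 0 h 2 min 49 s.
Timecode: 00:02:49:12.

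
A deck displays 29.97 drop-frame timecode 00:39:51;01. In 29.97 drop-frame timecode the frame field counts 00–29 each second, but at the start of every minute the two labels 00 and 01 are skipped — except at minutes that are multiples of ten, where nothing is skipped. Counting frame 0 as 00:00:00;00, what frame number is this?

As if non-drop at 30 labels/s: (0 × 3600 + 39 × 60 + 51) × 30 + 1 = 71731.
Minute boundaries passed: 39; those not divisible by 10: 39 − 3 = 36; dropped labels = 2 × 36 = 72.
Actual frame index = 71731 − 72 = 71659.

71659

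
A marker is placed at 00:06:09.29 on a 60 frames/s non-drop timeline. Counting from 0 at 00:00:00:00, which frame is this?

Total seconds to the label: (0 × 3600 + 6 × 60 + 9) = 369.
Frame index = 369 × 60 + 29 = 22169.

frame 22169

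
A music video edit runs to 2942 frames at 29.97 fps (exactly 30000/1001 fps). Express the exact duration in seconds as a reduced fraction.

1472471/15000 seconds

Running time = 2942 ÷ (30000/1001) = 2942 × 1001/30000 = 1472471/15000 s.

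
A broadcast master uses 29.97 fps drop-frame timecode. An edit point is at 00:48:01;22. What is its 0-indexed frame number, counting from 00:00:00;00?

86364

Complete 10-minute blocks: 4, each 17982 frames → 71928.
Remaining 8 whole minutes in the current block: 1800 + 7 × 1798 = 14386 frames.
Within the current minute: 1 × 30 + 22 − 2 = 50 (labels ;00/;01 skipped at this minute). Total = 71928 + 14386 + 50 = 86364.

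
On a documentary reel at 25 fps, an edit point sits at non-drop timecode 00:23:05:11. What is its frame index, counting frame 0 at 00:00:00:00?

frame 34636

Total seconds to the label: (0 × 3600 + 23 × 60 + 5) = 1385.
Frame index = 1385 × 25 + 11 = 34636.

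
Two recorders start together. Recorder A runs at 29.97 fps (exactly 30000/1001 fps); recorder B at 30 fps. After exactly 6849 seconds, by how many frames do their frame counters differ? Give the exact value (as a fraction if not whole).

A emits 30000/1001 × 6849 = 205470000/1001 frames; B emits 30 × 6849 = 205470.
Difference = 205470/1001 frames (≈ 205.2647); B is ahead of A.

205470/1001 frames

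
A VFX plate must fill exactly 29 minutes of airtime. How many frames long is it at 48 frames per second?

83520 frames

29 min = 1740 s.
Frames = 1740 × 48 = 83520.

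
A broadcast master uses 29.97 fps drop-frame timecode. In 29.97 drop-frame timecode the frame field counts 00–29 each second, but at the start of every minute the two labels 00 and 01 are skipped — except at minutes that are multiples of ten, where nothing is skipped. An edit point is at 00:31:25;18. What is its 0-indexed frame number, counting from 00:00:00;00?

56512

As if non-drop at 30 labels/s: (0 × 3600 + 31 × 60 + 25) × 30 + 18 = 56568.
Minute boundaries passed: 31; those not divisible by 10: 31 − 3 = 28; dropped labels = 2 × 28 = 56.
Actual frame index = 56568 − 56 = 56512.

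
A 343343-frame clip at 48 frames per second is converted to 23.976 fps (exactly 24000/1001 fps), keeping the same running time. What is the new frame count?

171500 frames

Target frames = source frames × (target rate / source rate) = 343343 × (24000/1001)/(48) = 343343 × 500/1001 = 171500.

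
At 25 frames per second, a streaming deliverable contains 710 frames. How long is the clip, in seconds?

28.4 seconds

Running time = 710 / (25) = 28.4 s.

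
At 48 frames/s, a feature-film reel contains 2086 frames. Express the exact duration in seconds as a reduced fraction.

Running time = 2086 ÷ (48) = 2086 × 1/48 = 1043/24 s.

1043/24 seconds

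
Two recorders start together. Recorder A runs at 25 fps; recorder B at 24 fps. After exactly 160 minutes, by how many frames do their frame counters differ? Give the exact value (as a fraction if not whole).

9600 frames

160 min = 9600 s.
A emits 25 × 9600 = 240000 frames; B emits 24 × 9600 = 230400.
Difference = 9600 frames; B is behind A.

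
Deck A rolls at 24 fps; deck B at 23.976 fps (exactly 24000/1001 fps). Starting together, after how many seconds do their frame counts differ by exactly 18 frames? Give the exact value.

The gap grows by |24000/1001 − 24| = 24/1001 frames per second.
Time for a 18-frame gap: 18 ÷ (24/1001) = 750.75 s.

750.75 seconds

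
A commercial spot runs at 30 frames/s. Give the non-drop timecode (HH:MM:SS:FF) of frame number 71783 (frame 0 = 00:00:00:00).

71783 ÷ 30 = 2392 full seconds, remainder 23 frames.
2392 s = 0 h 39 min 52 s.
Timecode: 00:39:52:23.

00:39:52:23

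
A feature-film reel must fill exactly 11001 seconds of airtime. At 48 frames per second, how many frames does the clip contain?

Frames = 11001 × 48 = 528048.

528048 frames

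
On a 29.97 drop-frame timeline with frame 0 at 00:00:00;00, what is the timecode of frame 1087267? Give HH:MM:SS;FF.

Ten DF minutes hold 17982 frames, so frame 1087267 lies in block 60 (frames 1078920–1096901) with 8347 frames into that block.
The block's first minute is 1800 frames and the rest 1798 each; 8347 frames reaches minute 4, so 60 × 18 + 4 × 2 = 1088 labels have been skipped so far.
Adding those back, label number 1087267 + 1088 = 1088355 at 30 labels/s is 36278 s + 15 f = 10 h 4 min 38 s frame 15, i.e. 10:04:38;15.

10:04:38;15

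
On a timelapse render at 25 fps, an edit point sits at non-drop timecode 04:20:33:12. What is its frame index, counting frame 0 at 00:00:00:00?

frame 390837

Total seconds to the label: (4 × 3600 + 20 × 60 + 33) = 15633.
Frame index = 15633 × 25 + 12 = 390837.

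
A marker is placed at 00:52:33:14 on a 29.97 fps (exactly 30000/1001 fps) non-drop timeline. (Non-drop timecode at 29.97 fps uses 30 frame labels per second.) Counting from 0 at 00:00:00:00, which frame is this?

Total seconds to the label: (0 × 3600 + 52 × 60 + 33) = 3153.
Frame index = 3153 × 30 + 14 = 94604.

94604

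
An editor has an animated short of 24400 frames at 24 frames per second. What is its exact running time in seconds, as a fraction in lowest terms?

3050/3 seconds

Running time = 24400 ÷ (24) = 24400 × 1/24 = 3050/3 s.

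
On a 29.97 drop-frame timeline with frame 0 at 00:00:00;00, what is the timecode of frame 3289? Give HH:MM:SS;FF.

Ten DF minutes hold 17982 frames, so frame 3289 lies in block 0 (frames 0–17981) with 3289 frames into that block.
The block's first minute is 1800 frames and the rest 1798 each; 3289 frames reaches minute 1, so 0 × 18 + 1 × 2 = 2 labels have been skipped so far.
Adding those back, label number 3289 + 2 = 3291 at 30 labels/s is 109 s + 21 f = 0 h 1 min 49 s frame 21, i.e. 00:01:49;21.

00:01:49;21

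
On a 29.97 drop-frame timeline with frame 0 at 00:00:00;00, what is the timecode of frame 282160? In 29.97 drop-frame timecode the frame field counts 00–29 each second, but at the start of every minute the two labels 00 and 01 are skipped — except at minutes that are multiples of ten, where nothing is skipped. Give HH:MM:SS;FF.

02:36:54;22

Ten DF minutes hold 17982 frames, so frame 282160 lies in block 15 (frames 269730–287711) with 12430 frames into that block.
The block's first minute is 1800 frames and the rest 1798 each; 12430 frames reaches minute 6, so 15 × 18 + 6 × 2 = 282 labels have been skipped so far.
Adding those back, label number 282160 + 282 = 282442 at 30 labels/s is 9414 s + 22 f = 2 h 36 min 54 s frame 22, i.e. 02:36:54;22.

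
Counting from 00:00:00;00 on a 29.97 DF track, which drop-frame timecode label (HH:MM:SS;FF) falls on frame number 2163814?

20:03:19;10

Each 10-minute DF block holds 10 × 60 × 30 − 9 × 2 = 17982 frames. 2163814 ÷ 17982 → 120 full blocks, remainder 5974.
Within the partial block the first minute is 1800 frames and each further minute 1798, so 3 further minute boundaries passed. Total skipped labels = 18 × 120 + 2 × 3 = 2166.
Non-drop label index = 2163814 + 2166 = 2165980; at 30 labels/s that is 20:03:19:10, i.e. DF 20:03:19;10.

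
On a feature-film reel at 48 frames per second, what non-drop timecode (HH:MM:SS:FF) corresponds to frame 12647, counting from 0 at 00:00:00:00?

12647 ÷ 48 = 263 full seconds, remainder 23 frames.
263 s = 0 h 4 min 23 s.
Timecode: 00:04:23:23.

00:04:23:23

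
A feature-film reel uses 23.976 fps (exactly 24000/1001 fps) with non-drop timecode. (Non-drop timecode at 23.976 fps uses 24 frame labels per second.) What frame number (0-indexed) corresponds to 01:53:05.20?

162860

Total seconds to the label: (1 × 3600 + 53 × 60 + 5) = 6785.
Frame index = 6785 × 24 + 20 = 162860.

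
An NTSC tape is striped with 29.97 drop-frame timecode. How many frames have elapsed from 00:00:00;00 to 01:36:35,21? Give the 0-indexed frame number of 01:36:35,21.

173697

As if non-drop at 30 labels/s: (1 × 3600 + 36 × 60 + 35) × 30 + 21 = 173871.
Minute boundaries passed: 96; those not divisible by 10: 96 − 9 = 87; dropped labels = 2 × 87 = 174.
Actual frame index = 173871 − 174 = 173697.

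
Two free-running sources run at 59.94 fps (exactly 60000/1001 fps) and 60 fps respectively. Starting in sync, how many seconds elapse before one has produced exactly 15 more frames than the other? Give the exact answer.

250.25 seconds

The gap grows by |60 − 60000/1001| = 60/1001 frames per second.
Time for a 15-frame gap: 15 ÷ (60/1001) = 250.25 s.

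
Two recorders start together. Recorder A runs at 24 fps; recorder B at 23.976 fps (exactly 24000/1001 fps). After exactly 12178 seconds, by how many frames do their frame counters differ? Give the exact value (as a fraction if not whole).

292272/1001 frames

A emits 24 × 12178 = 292272 frames; B emits 24000/1001 × 12178 = 292272000/1001.
Difference = 292272/1001 frames (≈ 291.9800); B is behind A.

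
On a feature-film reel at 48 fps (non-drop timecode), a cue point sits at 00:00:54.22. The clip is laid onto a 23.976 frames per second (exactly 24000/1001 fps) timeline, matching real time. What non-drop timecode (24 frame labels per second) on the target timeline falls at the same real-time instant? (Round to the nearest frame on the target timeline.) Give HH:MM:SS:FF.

Source frame index: (0×3600 + 0×60 + 54) × 48 + 22 = 2614.
Real time: 2614 / (48) = 1307/24 s.
Target frame: (1307/24) × (24000/1001) = 1307000/1001 ≈ 1305.694 → 1306.
At 24 labels/s: frame 1306 → 00:00:54:10.

00:00:54:10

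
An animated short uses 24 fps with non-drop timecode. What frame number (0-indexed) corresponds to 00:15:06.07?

Total seconds to the label: (0 × 3600 + 15 × 60 + 6) = 906.
Frame index = 906 × 24 + 7 = 21751.

21751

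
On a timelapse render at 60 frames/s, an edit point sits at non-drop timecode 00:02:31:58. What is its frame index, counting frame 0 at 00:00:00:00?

Total seconds to the label: (0 × 3600 + 2 × 60 + 31) = 151.
Frame index = 151 × 60 + 58 = 9118.

frame 9118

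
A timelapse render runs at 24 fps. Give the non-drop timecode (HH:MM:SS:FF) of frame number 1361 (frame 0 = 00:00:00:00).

1361 ÷ 24 = 56 full seconds, remainder 17 frames.
56 s = 0 h 0 min 56 s.
Timecode: 00:00:56:17.

00:00:56:17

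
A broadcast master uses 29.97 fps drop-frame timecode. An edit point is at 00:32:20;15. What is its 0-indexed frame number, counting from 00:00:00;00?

As if non-drop at 30 labels/s: (0 × 3600 + 32 × 60 + 20) × 30 + 15 = 58215.
Minute boundaries passed: 32; those not divisible by 10: 32 − 3 = 29; dropped labels = 2 × 29 = 58.
Actual frame index = 58215 − 58 = 58157.

58157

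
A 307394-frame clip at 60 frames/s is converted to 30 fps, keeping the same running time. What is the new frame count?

153697 frames

Target frames = source frames × (target rate / source rate) = 307394 × (30)/(60) = 307394 × 1/2 = 153697.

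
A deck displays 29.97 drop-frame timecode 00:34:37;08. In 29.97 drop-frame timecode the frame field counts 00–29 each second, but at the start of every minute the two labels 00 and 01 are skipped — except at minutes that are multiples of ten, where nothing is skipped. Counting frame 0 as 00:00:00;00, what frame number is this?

62256

As if non-drop at 30 labels/s: (0 × 3600 + 34 × 60 + 37) × 30 + 8 = 62318.
Minute boundaries passed: 34; those not divisible by 10: 34 − 3 = 31; dropped labels = 2 × 31 = 62.
Actual frame index = 62318 − 62 = 62256.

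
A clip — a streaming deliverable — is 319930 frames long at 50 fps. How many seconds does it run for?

Running time = 319930 / (50) = 6398.6 s.

6398.6 seconds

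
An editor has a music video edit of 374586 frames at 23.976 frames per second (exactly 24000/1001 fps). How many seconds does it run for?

Running time = 374586 / (24000/1001) = 15623.35775 s.

15623.35775 seconds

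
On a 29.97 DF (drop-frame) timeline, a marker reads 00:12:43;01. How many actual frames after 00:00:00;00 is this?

22869

Complete 10-minute blocks: 1, each 17982 frames → 17982.
Remaining 2 whole minutes in the current block: 1800 + 1 × 1798 = 3598 frames.
Within the current minute: 43 × 30 + 1 − 2 = 1289 (labels ;00/;01 skipped at this minute). Total = 17982 + 3598 + 1289 = 22869.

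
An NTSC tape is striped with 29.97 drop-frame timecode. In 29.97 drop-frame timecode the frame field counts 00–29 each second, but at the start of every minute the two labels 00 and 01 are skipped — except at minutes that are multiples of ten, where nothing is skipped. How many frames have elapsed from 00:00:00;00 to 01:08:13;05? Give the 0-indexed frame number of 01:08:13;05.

122671

As if non-drop at 30 labels/s: (1 × 3600 + 8 × 60 + 13) × 30 + 5 = 122795.
Minute boundaries passed: 68; those not divisible by 10: 68 − 6 = 62; dropped labels = 2 × 62 = 124.
Actual frame index = 122795 − 124 = 122671.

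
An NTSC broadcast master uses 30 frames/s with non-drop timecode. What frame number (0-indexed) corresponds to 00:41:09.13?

Total seconds to the label: (0 × 3600 + 41 × 60 + 9) = 2469.
Frame index = 2469 × 30 + 13 = 74083.

74083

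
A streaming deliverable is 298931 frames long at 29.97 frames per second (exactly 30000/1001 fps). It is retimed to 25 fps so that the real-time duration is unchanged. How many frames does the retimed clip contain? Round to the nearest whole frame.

Frames at target rate = 298931 × (25) / (30000/1001) = 299229931/1200 ≈ 249358.276.
Nearest whole frame: 249358.

249358 frames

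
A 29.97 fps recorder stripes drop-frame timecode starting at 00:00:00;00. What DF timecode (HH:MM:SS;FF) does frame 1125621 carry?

10:25:58;07

Each 10-minute DF block holds 10 × 60 × 30 − 9 × 2 = 17982 frames. 1125621 ÷ 17982 → 62 full blocks, remainder 10737.
Within the partial block the first minute is 1800 frames and each further minute 1798, so 5 further minute boundaries passed. Total skipped labels = 18 × 62 + 2 × 5 = 1126.
Non-drop label index = 1125621 + 1126 = 1126747; at 30 labels/s that is 10:25:58:07, i.e. DF 10:25:58;07.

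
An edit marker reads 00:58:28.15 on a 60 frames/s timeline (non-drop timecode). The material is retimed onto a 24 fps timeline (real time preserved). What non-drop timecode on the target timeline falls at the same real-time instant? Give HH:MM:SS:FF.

Source frame index: (0×3600 + 58×60 + 28) × 60 + 15 = 210495.
Real time: 210495 / (60) = 14033/4 s.
Target frame: (14033/4) × (24) = 84198.
At 24 labels/s: frame 84198 → 00:58:28:06.

00:58:28:06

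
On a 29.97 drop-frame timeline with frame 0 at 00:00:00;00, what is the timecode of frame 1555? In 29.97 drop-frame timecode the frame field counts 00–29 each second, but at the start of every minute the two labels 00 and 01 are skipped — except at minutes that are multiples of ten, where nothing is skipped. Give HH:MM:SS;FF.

00:00:51;25

Ten DF minutes hold 17982 frames, so frame 1555 lies in block 0 (frames 0–17981) with 1555 frames into that block.
The block's first minute is 1800 frames and the rest 1798 each; 1555 frames reaches minute 0, so 0 × 18 + 0 × 2 = 0 labels have been skipped so far.
Adding those back, label number 1555 + 0 = 1555 at 30 labels/s is 51 s + 25 f = 0 h 0 min 51 s frame 25, i.e. 00:00:51;25.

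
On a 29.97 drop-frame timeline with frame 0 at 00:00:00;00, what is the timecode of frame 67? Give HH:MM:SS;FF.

Each 10-minute DF block holds 10 × 60 × 30 − 9 × 2 = 17982 frames. 67 ÷ 17982 → 0 full blocks, remainder 67.
Within the partial block the first minute is 1800 frames and each further minute 1798, so 0 further minute boundaries passed. Total skipped labels = 18 × 0 + 2 × 0 = 0.
Non-drop label index = 67 + 0 = 67; at 30 labels/s that is 00:00:02:07, i.e. DF 00:00:02;07.

00:00:02;07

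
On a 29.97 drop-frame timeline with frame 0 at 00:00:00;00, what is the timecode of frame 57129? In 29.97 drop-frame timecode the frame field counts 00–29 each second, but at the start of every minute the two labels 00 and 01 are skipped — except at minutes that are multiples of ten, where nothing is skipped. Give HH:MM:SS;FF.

00:31:46;05

Ten DF minutes hold 17982 frames, so frame 57129 lies in block 3 (frames 53946–71927) with 3183 frames into that block.
The block's first minute is 1800 frames and the rest 1798 each; 3183 frames reaches minute 1, so 3 × 18 + 1 × 2 = 56 labels have been skipped so far.
Adding those back, label number 57129 + 56 = 57185 at 30 labels/s is 1906 s + 5 f = 0 h 31 min 46 s frame 5, i.e. 00:31:46;05.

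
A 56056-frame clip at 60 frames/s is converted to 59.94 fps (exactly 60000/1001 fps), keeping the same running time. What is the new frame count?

56000 frames

Target frames = source frames × (target rate / source rate) = 56056 × (60000/1001)/(60) = 56056 × 1000/1001 = 56000.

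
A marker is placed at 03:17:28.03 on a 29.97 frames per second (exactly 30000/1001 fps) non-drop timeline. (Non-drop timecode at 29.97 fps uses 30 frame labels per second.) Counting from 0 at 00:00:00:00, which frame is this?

Total seconds to the label: (3 × 3600 + 17 × 60 + 28) = 11848.
Frame index = 11848 × 30 + 3 = 355443.

frame 355443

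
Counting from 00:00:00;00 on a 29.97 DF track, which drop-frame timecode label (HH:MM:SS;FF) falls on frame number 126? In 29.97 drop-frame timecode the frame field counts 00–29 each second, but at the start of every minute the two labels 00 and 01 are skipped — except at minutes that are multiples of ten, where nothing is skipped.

Ten DF minutes hold 17982 frames, so frame 126 lies in block 0 (frames 0–17981) with 126 frames into that block.
The block's first minute is 1800 frames and the rest 1798 each; 126 frames reaches minute 0, so 0 × 18 + 0 × 2 = 0 labels have been skipped so far.
Adding those back, label number 126 + 0 = 126 at 30 labels/s is 4 s + 6 f = 0 h 0 min 4 s frame 6, i.e. 00:00:04;06.

00:00:04;06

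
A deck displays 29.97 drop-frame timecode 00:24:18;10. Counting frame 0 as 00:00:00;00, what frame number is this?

43706

As if non-drop at 30 labels/s: (0 × 3600 + 24 × 60 + 18) × 30 + 10 = 43750.
Minute boundaries passed: 24; those not divisible by 10: 24 − 2 = 22; dropped labels = 2 × 22 = 44.
Actual frame index = 43750 − 44 = 43706.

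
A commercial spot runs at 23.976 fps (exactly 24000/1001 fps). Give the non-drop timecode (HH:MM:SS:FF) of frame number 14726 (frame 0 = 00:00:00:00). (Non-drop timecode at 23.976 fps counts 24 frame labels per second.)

14726 ÷ 24 = 613 full seconds, remainder 14 frames.
613 s = 0 h 10 min 13 s.
Timecode: 00:10:13:14.

00:10:13:14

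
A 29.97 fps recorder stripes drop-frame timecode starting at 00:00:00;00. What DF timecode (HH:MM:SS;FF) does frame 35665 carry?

Ten DF minutes hold 17982 frames, so frame 35665 lies in block 1 (frames 17982–35963) with 17683 frames into that block.
The block's first minute is 1800 frames and the rest 1798 each; 17683 frames reaches minute 9, so 1 × 18 + 9 × 2 = 36 labels have been skipped so far.
Adding those back, label number 35665 + 36 = 35701 at 30 labels/s is 1190 s + 1 f = 0 h 19 min 50 s frame 1, i.e. 00:19:50;01.

00:19:50;01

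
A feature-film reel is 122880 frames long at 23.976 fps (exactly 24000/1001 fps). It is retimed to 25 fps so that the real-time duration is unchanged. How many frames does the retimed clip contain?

128128 frames

Target frames = source frames × (target rate / source rate) = 122880 × (25)/(24000/1001) = 122880 × 1001/960 = 128128.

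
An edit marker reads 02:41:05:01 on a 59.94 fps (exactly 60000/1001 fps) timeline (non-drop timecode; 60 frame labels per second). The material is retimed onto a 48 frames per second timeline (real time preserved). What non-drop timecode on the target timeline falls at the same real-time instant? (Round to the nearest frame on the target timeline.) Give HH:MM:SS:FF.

Source frame index: (2×3600 + 41×60 + 5) × 60 + 1 = 579901.
Real time: 579901 / (60000/1001) = 580480901/60000 s.
Target frame: (580480901/60000) × (48) = 580480901/1250 ≈ 464384.721 → 464385.
At 48 labels/s: frame 464385 → 02:41:14:33.

02:41:14:33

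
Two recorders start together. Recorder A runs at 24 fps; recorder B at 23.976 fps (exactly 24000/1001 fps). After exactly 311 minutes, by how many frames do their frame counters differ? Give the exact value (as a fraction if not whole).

447840/1001 frames

311 min = 18660 s.
A emits 24 × 18660 = 447840 frames; B emits 24000/1001 × 18660 = 447840000/1001.
Difference = 447840/1001 frames (≈ 447.3926); B is behind A.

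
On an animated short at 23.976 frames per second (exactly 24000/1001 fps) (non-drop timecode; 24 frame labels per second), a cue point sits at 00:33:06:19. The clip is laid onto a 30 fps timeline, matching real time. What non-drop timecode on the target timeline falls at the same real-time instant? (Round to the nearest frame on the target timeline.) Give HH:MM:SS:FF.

00:33:08:23

Source frame index: (0×3600 + 33×60 + 6) × 24 + 19 = 47683.
Real time: 47683 / (24000/1001) = 47730683/24000 s.
Target frame: (47730683/24000) × (30) = 47730683/800 ≈ 59663.354 → 59663.
At 30 labels/s: frame 59663 → 00:33:08:23.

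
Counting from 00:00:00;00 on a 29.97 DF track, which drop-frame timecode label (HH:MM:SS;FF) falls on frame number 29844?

00:16:35;24

Each 10-minute DF block holds 10 × 60 × 30 − 9 × 2 = 17982 frames. 29844 ÷ 17982 → 1 full block, remainder 11862.
Within the partial block the first minute is 1800 frames and each further minute 1798, so 6 further minute boundaries passed. Total skipped labels = 18 × 1 + 2 × 6 = 30.
Non-drop label index = 29844 + 30 = 29874; at 30 labels/s that is 00:16:35:24, i.e. DF 00:16:35;24.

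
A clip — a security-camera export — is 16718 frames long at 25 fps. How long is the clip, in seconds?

668.72 seconds

Running time = 16718 / (25) = 668.72 s.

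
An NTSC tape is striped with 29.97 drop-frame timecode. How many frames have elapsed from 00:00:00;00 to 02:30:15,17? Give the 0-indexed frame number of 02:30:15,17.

270197

Complete 10-minute blocks: 15, each 17982 frames → 269730.
Remaining 0 whole minutes in the current block: 0 frames.
Within the current minute: 15 × 30 + 17 = 467. Total = 269730 + 0 + 467 = 270197.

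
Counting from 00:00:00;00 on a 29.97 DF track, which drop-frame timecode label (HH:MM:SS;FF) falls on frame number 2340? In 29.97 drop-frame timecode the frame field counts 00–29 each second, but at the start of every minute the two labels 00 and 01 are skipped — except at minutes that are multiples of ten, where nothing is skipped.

Ten DF minutes hold 17982 frames, so frame 2340 lies in block 0 (frames 0–17981) with 2340 frames into that block.
The block's first minute is 1800 frames and the rest 1798 each; 2340 frames reaches minute 1, so 0 × 18 + 1 × 2 = 2 labels have been skipped so far.
Adding those back, label number 2340 + 2 = 2342 at 30 labels/s is 78 s + 2 f = 0 h 1 min 18 s frame 2, i.e. 00:01:18;02.

00:01:18;02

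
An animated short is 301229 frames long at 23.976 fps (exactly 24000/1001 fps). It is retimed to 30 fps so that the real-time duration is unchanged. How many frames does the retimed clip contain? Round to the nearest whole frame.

Frames at target rate = 301229 × (30) / (24000/1001) = 301530229/800 ≈ 376912.786.
Nearest whole frame: 376913.

376913 frames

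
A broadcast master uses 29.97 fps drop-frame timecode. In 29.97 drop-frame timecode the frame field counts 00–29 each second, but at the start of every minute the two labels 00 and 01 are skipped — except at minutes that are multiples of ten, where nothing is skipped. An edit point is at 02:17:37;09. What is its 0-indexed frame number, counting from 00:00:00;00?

As if non-drop at 30 labels/s: (2 × 3600 + 17 × 60 + 37) × 30 + 9 = 247719.
Minute boundaries passed: 137; those not divisible by 10: 137 − 13 = 124; dropped labels = 2 × 124 = 248.
Actual frame index = 247719 − 248 = 247471.

247471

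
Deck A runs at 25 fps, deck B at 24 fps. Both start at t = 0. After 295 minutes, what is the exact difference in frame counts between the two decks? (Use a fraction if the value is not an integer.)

295 min = 17700 s.
A emits 25 × 17700 = 442500 frames; B emits 24 × 17700 = 424800.
Difference = 17700 frames; B is behind A.

17700 frames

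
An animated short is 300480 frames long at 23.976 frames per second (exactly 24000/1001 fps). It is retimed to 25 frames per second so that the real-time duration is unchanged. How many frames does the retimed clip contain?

313313 frames

Target frames = source frames × (target rate / source rate) = 300480 × (25)/(24000/1001) = 300480 × 1001/960 = 313313.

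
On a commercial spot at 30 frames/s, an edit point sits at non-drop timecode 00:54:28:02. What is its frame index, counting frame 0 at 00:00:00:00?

Total seconds to the label: (0 × 3600 + 54 × 60 + 28) = 3268.
Frame index = 3268 × 30 + 2 = 98042.

98042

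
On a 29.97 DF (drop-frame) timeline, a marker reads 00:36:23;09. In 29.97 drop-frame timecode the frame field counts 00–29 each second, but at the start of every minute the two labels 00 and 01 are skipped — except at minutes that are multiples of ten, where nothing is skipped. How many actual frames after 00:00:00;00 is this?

Complete 10-minute blocks: 3, each 17982 frames → 53946.
Remaining 6 whole minutes in the current block: 1800 + 5 × 1798 = 10790 frames.
Within the current minute: 23 × 30 + 9 − 2 = 697 (labels ;00/;01 skipped at this minute). Total = 53946 + 10790 + 697 = 65433.

65433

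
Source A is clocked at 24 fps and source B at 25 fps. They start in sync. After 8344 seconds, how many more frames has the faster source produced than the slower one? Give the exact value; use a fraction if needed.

A emits 24 × 8344 = 200256 frames; B emits 25 × 8344 = 208600.
Difference = 8344 frames; B is ahead of A.

8344 frames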